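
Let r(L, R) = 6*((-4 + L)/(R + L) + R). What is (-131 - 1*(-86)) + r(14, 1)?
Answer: -35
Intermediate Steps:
r(L, R) = 6*R + 6*(-4 + L)/(L + R) (r(L, R) = 6*((-4 + L)/(L + R) + R) = 6*(R + (-4 + L)/(L + R)) = 6*R + 6*(-4 + L)/(L + R))
(-131 - 1*(-86)) + r(14, 1) = (-131 - 1*(-86)) + 6*(-4 + 14 + 1² + 14*1)/(14 + 1) = (-131 + 86) + 6*(-4 + 14 + 1 + 14)/15 = -45 + 6*(1/15)*25 = -45 + 10 = -35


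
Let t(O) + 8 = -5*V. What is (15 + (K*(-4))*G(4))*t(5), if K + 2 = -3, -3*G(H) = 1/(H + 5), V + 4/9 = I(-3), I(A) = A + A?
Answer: 83930/243 ≈ 345.39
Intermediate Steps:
I(A) = 2*A
V = -58/9 (V = -4/9 + 2*(-3) = -4/9 - 6 = -58/9 ≈ -6.4444)
G(H) = -1/(3*(5 + H)) (G(H) = -1/(3*(H + 5)) = -1/(3*(5 + H)))
K = -5 (K = -2 - 3 = -5)
t(O) = 218/9 (t(O) = -8 - 5*(-58/9) = -8 + 290/9 = 218/9)
(15 + (K*(-4))*G(4))*t(5) = (15 + (-5*(-4))*(-1/(15 + 3*4)))*(218/9) = (15 + 20*(-1/(15 + 12)))*(218/9) = (15 + 20*(-1/27))*(218/9) = (15 - 20/27)*(218/9) = (385/27)*(218/9) = 83930/243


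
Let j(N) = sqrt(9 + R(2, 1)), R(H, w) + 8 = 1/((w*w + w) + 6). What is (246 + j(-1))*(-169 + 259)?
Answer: 22140 + 135*sqrt(2)/2 ≈ 22235.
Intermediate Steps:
R(H, w) = -8 + 1/(6 + w + w**2) (R(H, w) = -8 + 1/((w*w + w) + 6) = -8 + 1/((w**2 + w) + 6) = -8 + 1/((w + w**2) + 6) = -8 + 1/(6 + w + w**2))
j(N) = 3*sqrt(2)/4 (j(N) = sqrt(9 + (-47 - 8*1 - 8*1**2)/(6 + 1 + 1**2)) = sqrt(9 + (-47 - 8 - 8*1)/(6 + 1 + 1)) = sqrt(9 + (-47 - 8 - 8)/8) = sqrt(9 + (1/8)*(-63)) = sqrt(9 - 63/8) = sqrt(9/8) = 3*sqrt(2)/4)
(246 + j(-1))*(-169 + 259) = (246 + 3*sqrt(2)/4)*(-169 + 259) = (246 + 3*sqrt(2)/4)*90 = 22140 + 135*sqrt(2)/2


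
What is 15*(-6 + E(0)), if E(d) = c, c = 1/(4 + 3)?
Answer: -615/7 ≈ -87.857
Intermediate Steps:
c = 1/7 ≈ 0.14286
E(d) = 1/7
15*(-6 + E(0)) = 15*(-6 + 1/7) = 15*(-41/7) = -615/7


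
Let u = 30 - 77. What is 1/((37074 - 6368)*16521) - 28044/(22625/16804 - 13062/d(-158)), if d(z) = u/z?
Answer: 11235956971002779681/17592424638218204034 ≈ 0.63868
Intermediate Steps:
u = -47
d(z) = -47/z
1/((37074 - 6368)*16521) - 28044/(22625/16804 - 13062/d(-158)) = 1/((37074 - 6368)*16521) - 28044/(22625/16804 - 13062/((-47/(-158)))) = (1/16521)/30706 - 28044/(22625*(1/16804) - 13062/((-47*(-1/158)))) = (1/30706)*(1/16521) - 28044/(22625/16804 - 13062/47/158) = 1/507293826 - 28044/(22625/16804 - 13062*158/47) = 1/507293826 - 28044/(22625/16804 - 2063796/47) = 1/507293826 - 28044/(-34678964609/789788) = 1/507293826 - 28044*(-789788/34678964609) = 1/507293826 + 22148814672/34678964609 = 11235956971002779681/17592424638218204034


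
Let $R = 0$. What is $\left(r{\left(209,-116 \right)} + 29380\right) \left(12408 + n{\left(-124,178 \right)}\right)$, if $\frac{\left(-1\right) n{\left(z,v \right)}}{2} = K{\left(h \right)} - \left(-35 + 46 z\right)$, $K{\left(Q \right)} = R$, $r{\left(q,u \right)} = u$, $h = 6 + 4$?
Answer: $27215520$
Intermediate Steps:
$h = 10$
$K{\left(Q \right)} = 0$
$n{\left(z,v \right)} = -70 + 92 z$ ($n{\left(z,v \right)} = - 2 \left(0 - \left(-35 + 46 z\right)\right) = - 2 \left(35 - 46 z\right) = -70 + 92 z$)
$\left(r{\left(209,-116 \right)} + 29380\right) \left(12408 + n{\left(-124,178 \right)}\right) = \left(-116 + 29380\right) \left(12408 + \left(-70 + 92 \left(-124\right)\right)\right) = 29264 \left(12408 - 11478\right) = 29264 \cdot 930 = 27215520$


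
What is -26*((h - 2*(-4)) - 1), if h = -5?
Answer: -52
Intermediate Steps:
-26*((h - 2*(-4)) - 1) = -26*((-5 - 2*(-4)) - 1) = -26*((-5 + 8) - 1) = -26*(3 - 1) = -26*2 = -52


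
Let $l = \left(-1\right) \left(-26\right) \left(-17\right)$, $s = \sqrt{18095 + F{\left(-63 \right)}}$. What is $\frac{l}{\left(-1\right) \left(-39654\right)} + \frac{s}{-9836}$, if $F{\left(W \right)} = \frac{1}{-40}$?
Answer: $- \frac{221}{19827} - \frac{\sqrt{7237990}}{196720} \approx -0.024822$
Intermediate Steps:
$F{\left(W \right)} = - \frac{1}{40}$
$s = \frac{\sqrt{7237990}}{20}$ ($s = \sqrt{18095 - \frac{1}{40}} = \sqrt{\frac{723799}{40}} = \frac{\sqrt{7237990}}{20} \approx 134.52$)
$l = -442$ ($l = 26 \left(-17\right) = -442$)
$\frac{l}{\left(-1\right) \left(-39654\right)} + \frac{s}{-9836} = - \frac{442}{\left(-1\right) \left(-39654\right)} + \frac{\frac{1}{20} \sqrt{7237990}}{-9836} = - \frac{442}{39654} + \frac{\sqrt{7237990}}{20} \left(- \frac{1}{9836}\right) = \left(-442\right) \frac{1}{39654} - \frac{\sqrt{7237990}}{196720} = - \frac{221}{19827} - \frac{\sqrt{7237990}}{196720}$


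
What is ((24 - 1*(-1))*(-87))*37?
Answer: -80475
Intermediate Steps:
((24 - 1*(-1))*(-87))*37 = ((24 + 1)*(-87))*37 = (25*(-87))*37 = -2175*37 = -80475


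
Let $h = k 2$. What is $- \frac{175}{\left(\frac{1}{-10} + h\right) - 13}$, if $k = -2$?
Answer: $\frac{1750}{171} \approx 10.234$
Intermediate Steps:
$h = -4$ ($h = \left(-2\right) 2 = -4$)
$- \frac{175}{\left(\frac{1}{-10} + h\right) - 13} = - \frac{175}{\left(\frac{1}{-10} - 4\right) - 13} = - \frac{175}{\left(- \frac{1}{10} - 4\right) - 13} = - \frac{175}{- \frac{41}{10} - 13} = - \frac{175}{- \frac{171}{10}} = \left(-175\right) \left(- \frac{10}{171}\right) = \frac{1750}{171}$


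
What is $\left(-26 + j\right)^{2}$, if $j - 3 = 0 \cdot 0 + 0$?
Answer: $529$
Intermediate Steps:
$j = 3$ ($j = 3 + \left(0 \cdot 0 + 0\right) = 3 + \left(0 + 0\right) = 3 + 0 = 3$)
$\left(-26 + j\right)^{2} = \left(-26 + 3\right)^{2} = \left(-23\right)^{2} = 529$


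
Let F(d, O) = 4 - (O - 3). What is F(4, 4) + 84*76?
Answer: 6387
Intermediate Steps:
F(d, O) = 7 - O (F(d, O) = 4 - (-3 + O) = 4 + (3 - O) = 7 - O)
F(4, 4) + 84*76 = (7 - 1*4) + 84*76 = (7 - 4) + 6384 = 3 + 6384 = 6387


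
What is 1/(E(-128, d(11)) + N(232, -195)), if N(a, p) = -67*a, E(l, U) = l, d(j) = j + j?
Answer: -1/15672 ≈ -6.3808e-5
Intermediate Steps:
d(j) = 2*j
1/(E(-128, d(11)) + N(232, -195)) = 1/(-128 - 67*232) = 1/(-128 - 15544) = 1/(-15672) = -1/15672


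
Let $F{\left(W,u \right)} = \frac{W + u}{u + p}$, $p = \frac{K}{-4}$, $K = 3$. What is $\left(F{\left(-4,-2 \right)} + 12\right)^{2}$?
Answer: $\frac{24336}{121} \approx 201.12$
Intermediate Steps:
$p = - \frac{3}{4}$ ($p = \frac{3}{-4} = 3 \left(- \frac{1}{4}\right) = - \frac{3}{4} \approx -0.75$)
$F{\left(W,u \right)} = \frac{W + u}{- \frac{3}{4} + u}$ ($F{\left(W,u \right)} = \frac{W + u}{u - \frac{3}{4}} = \frac{W + u}{- \frac{3}{4} + u}$)
$\left(F{\left(-4,-2 \right)} + 12\right)^{2} = \left(\frac{4 \left(-4 - 2\right)}{-3 + 4 \left(-2\right)} + 12\right)^{2} = \left(4 \frac{1}{-3 - 8} \left(-6\right) + 12\right)^{2} = \left(4 \frac{1}{-11} \left(-6\right) + 12\right)^{2} = \left(4 \left(- \frac{1}{11}\right) \left(-6\right) + 12\right)^{2} = \left(\frac{24}{11} + 12\right)^{2} = \left(\frac{156}{11}\right)^{2} = \frac{24336}{121}$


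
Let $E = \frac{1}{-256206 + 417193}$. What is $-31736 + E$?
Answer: $- \frac{5109083431}{160987} \approx -31736.0$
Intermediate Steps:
$E = \frac{1}{160987} \approx 6.2117 \cdot 10^{-6}$
$-31736 + E = -31736 + \frac{1}{160987} = - \frac{5109083431}{160987}$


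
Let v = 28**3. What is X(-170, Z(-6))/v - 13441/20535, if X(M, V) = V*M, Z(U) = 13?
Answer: -170219591/225392160 ≈ -0.75521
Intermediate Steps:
v = 21952
X(M, V) = M*V
X(-170, Z(-6))/v - 13441/20535 = -170*13/21952 - 13441/20535 = -2210*1/21952 - 13441*1/20535 = -1105/10976 - 13441/20535 = -170219591/225392160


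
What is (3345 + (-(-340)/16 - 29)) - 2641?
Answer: 2785/4 ≈ 696.25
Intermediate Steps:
(3345 + (-(-340)/16 - 29)) - 2641 = (3345 + (-20*(-17/16) - 29)) - 2641 = (3345 + (85/4 - 29)) - 2641 = (3345 - 31/4) - 2641 = 13349/4 - 2641 = 2785/4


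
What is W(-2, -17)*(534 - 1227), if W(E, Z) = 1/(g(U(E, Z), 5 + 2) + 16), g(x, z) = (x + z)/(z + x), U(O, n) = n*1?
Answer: -693/17 ≈ -40.765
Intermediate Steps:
U(O, n) = n
g(x, z) = 1 (g(x, z) = (x + z)/(x + z) = 1)
W(E, Z) = 1/17 (W(E, Z) = 1/(1 + 16) = 1/17)
W(-2, -17)*(534 - 1227) = (534 - 1227)/17 = (1/17)*(-693) = -693/17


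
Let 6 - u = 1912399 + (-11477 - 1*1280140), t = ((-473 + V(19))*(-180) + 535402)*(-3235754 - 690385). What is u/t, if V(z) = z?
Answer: 310388/1211453375979 ≈ 2.5621e-7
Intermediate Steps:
t = -2422906751958 (t = ((-473 + 19)*(-180) + 535402)*(-3235754 - 690385) = (-454*(-180) + 535402)*(-3926139) = (81720 + 535402)*(-3926139) = 617122*(-3926139) = -2422906751958)
u = -620776 (u = 6 - (1912399 + (-11477 - 1*1280140)) = 6 - (1912399 + (-11477 - 1280140)) = 6 - (1912399 - 1291617) = 6 - 1*620782 = 6 - 620782 = -620776)
u/t = -620776/(-2422906751958) = -620776*(-1/2422906751958) = 310388/1211453375979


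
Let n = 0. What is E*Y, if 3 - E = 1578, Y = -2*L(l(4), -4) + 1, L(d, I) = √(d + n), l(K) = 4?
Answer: 4725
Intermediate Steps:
L(d, I) = √d (L(d, I) = √(d + 0) = √d)
Y = -3 (Y = -2*√4 + 1 = -2*2 + 1 = -4 + 1 = -3)
E = -1575 (E = 3 - 1*1578 = 3 - 1578 = -1575)
E*Y = -1575*(-3) = 4725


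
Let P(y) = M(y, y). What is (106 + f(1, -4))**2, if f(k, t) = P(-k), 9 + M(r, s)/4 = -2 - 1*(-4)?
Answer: 6084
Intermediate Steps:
M(r, s) = -28 (M(r, s) = -36 + 4*(-2 - 1*(-4)) = -36 + 4*(-2 + 4) = -36 + 4*2 = -36 + 8 = -28)
P(y) = -28
f(k, t) = -28
(106 + f(1, -4))**2 = (106 - 28)**2 = 78**2 = 6084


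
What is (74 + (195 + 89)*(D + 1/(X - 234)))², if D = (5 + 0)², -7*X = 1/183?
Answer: 4622837839972616356/89853060025 ≈ 5.1449e+7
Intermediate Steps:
X = -1/1281 (X = -⅐/183 = -⅐*1/183 = -1/1281 ≈ -0.00078064)
D = 25 (D = 5² = 25)
(74 + (195 + 89)*(D + 1/(X - 234)))² = (74 + (195 + 89)*(25 + 1/(-1/1281 - 234)))² = (74 + 284*(25 + 1/(-299755/1281)))² = (74 + 284*(25 - 1281/299755))² = (74 + 284*(7492594/299755))² = (74 + 2127896696/299755)² = (2150078566/299755)² = 4622837839972616356/89853060025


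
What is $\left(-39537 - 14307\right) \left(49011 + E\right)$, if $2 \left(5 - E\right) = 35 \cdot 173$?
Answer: $-2476204794$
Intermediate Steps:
$E = - \frac{6045}{2}$ ($E = 5 - \frac{35 \cdot 173}{2} = 5 - \frac{6055}{2} = - \frac{6045}{2} \approx -3022.5$)
$\left(-39537 - 14307\right) \left(49011 + E\right) = \left(-39537 - 14307\right) \left(49011 - \frac{6045}{2}\right) = \left(-53844\right) \frac{91977}{2} = -2476204794$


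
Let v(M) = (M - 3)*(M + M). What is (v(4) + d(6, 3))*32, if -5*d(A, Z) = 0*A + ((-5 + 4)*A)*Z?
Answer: 1856/5 ≈ 371.20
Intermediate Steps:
d(A, Z) = A*Z/5 (d(A, Z) = -(0*A + ((-5 + 4)*A)*Z)/5 = -(0 + (-A)*Z)/5 = -(0 - A*Z)/5 = -(-1)*A*Z/5 = A*Z/5)
v(M) = 2*M*(-3 + M) (v(M) = (-3 + M)*(2*M) = 2*M*(-3 + M))
(v(4) + d(6, 3))*32 = (2*4*(-3 + 4) + (⅕)*6*3)*32 = (2*4*1 + 18/5)*32 = (8 + 18/5)*32 = (58/5)*32 = 1856/5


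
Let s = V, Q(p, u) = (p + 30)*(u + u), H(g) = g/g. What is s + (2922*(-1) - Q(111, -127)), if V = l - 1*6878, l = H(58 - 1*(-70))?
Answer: 26015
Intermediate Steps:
H(g) = 1
l = 1
Q(p, u) = 2*u*(30 + p) (Q(p, u) = (30 + p)*(2*u) = 2*u*(30 + p))
V = -6877 (V = 1 - 1*6878 = 1 - 6878 = -6877)
s = -6877
s + (2922*(-1) - Q(111, -127)) = -6877 + (2922*(-1) - 2*(-127)*(30 + 111)) = -6877 + (-2922 - 2*(-127)*141) = -6877 + (-2922 - 1*(-35814)) = -6877 + (-2922 + 35814) = -6877 + 32892 = 26015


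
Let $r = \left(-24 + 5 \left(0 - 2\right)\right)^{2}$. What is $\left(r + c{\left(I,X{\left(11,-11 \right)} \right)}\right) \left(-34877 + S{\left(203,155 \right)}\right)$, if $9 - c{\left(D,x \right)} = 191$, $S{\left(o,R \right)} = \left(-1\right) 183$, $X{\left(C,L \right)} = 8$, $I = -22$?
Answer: $-34148440$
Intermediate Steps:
$S{\left(o,R \right)} = -183$
$c{\left(D,x \right)} = -182$ ($c{\left(D,x \right)} = 9 - 191 = -182$)
$r = 1156$ ($r = \left(-24 + 5 \left(-2\right)\right)^{2} = \left(-24 - 10\right)^{2} = \left(-34\right)^{2} = 1156$)
$\left(r + c{\left(I,X{\left(11,-11 \right)} \right)}\right) \left(-34877 + S{\left(203,155 \right)}\right) = \left(1156 - 182\right) \left(-34877 - 183\right) = 974 \left(-35060\right) = -34148440$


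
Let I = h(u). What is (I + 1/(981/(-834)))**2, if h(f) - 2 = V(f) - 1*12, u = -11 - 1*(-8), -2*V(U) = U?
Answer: 37393225/427716 ≈ 87.425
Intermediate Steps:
V(U) = -U/2
u = -3 (u = -11 + 8 = -3)
h(f) = -10 - f/2 (h(f) = 2 + (-f/2 - 1*12) = 2 + (-f/2 - 12) = 2 + (-12 - f/2) = -10 - f/2)
I = -17/2 (I = -10 - 1/2*(-3) = -10 + 3/2 = -17/2 ≈ -8.5000)
(I + 1/(981/(-834)))**2 = (-17/2 + 1/(981/(-834)))**2 = (-17/2 + 1/(981*(-1/834)))**2 = (-17/2 + 1/(-327/278))**2 = (-17/2 - 278/327)**2 = (-6115/654)**2 = 37393225/427716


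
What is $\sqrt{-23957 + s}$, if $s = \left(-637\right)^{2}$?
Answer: $2 \sqrt{95453} \approx 617.91$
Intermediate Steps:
$s = 405769$
$\sqrt{-23957 + s} = \sqrt{-23957 + 405769} = \sqrt{381812} = 2 \sqrt{95453}$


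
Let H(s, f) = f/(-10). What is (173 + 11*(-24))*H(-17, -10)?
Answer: -91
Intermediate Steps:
H(s, f) = -f/10 (H(s, f) = f*(-1/10) = -f/10)
(173 + 11*(-24))*H(-17, -10) = (173 + 11*(-24))*(-1/10*(-10)) = (173 - 264)*1 = -91*1 = -91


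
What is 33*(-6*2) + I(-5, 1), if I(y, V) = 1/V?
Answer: -395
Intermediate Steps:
33*(-6*2) + I(-5, 1) = 33*(-6*2) + 1/1 = 33*(-12) + 1 = -396 + 1 = -395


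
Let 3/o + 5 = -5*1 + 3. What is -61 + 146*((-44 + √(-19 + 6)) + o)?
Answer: -45833/7 + 146*I*√13 ≈ -6547.6 + 526.41*I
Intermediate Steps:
o = -3/7 (o = 3/(-5 + (-5*1 + 3)) = 3/(-5 + (-5 + 3)) = 3/(-5 - 2) = 3/(-7) = 3*(-⅐) = -3/7 ≈ -0.42857)
-61 + 146*((-44 + √(-19 + 6)) + o) = -61 + 146*((-44 + √(-19 + 6)) - 3/7) = -61 + 146*((-44 + √(-13)) - 3/7) = -61 + 146*((-44 + I*√13) - 3/7) = -61 + 146*(-311/7 + I*√13) = -61 + (-45406/7 + 146*I*√13) = -45833/7 + 146*I*√13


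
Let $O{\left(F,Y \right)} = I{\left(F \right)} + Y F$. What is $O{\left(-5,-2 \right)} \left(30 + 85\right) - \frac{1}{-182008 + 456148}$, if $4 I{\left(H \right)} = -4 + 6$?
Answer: $\frac{331024049}{274140} \approx 1207.5$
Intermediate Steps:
$I{\left(H \right)} = \frac{1}{2}$ ($I{\left(H \right)} = \frac{-4 + 6}{4} = \frac{1}{4} \cdot 2 = \frac{1}{2}$)
$O{\left(F,Y \right)} = \frac{1}{2} + F Y$ ($O{\left(F,Y \right)} = \frac{1}{2} + Y F = \frac{1}{2} + F Y$)
$O{\left(-5,-2 \right)} \left(30 + 85\right) - \frac{1}{-182008 + 456148} = \left(\frac{1}{2} - -10\right) \left(30 + 85\right) - \frac{1}{-182008 + 456148} = \left(\frac{1}{2} + 10\right) 115 - \frac{1}{274140} = \frac{21}{2} \cdot 115 - \frac{1}{274140} = \frac{2415}{2} - \frac{1}{274140} = \frac{331024049}{274140}$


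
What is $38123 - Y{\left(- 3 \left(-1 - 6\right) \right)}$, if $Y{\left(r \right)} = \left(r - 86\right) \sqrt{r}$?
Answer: $38123 + 65 \sqrt{21} \approx 38421.0$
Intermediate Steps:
$Y{\left(r \right)} = \sqrt{r} \left(-86 + r\right)$ ($Y{\left(r \right)} = \left(-86 + r\right) \sqrt{r} = \sqrt{r} \left(-86 + r\right)$)
$38123 - Y{\left(- 3 \left(-1 - 6\right) \right)} = 38123 - \sqrt{- 3 \left(-1 - 6\right)} \left(-86 - 3 \left(-1 - 6\right)\right) = 38123 - \sqrt{\left(-3\right) \left(-7\right)} \left(-86 - -21\right) = 38123 - \sqrt{21} \left(-86 + 21\right) = 38123 - \sqrt{21} \left(-65\right) = 38123 - - 65 \sqrt{21} = 38123 + 65 \sqrt{21}$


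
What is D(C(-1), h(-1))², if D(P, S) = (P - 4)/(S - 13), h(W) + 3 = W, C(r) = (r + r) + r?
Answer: 49/289 ≈ 0.16955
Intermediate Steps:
C(r) = 3*r (C(r) = 2*r + r = 3*r)
h(W) = -3 + W
D(P, S) = (-4 + P)/(-13 + S)
D(C(-1), h(-1))² = ((-4 + 3*(-1))/(-13 + (-3 - 1)))² = ((-4 - 3)/(-13 - 4))² = (-7/(-17))² = (-1/17*(-7))² = (7/17)² = 49/289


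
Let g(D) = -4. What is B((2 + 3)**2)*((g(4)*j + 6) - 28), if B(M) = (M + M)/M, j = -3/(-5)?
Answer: -244/5 ≈ -48.800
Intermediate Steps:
j = 3/5 (j = -3*(-1/5) = 3/5 ≈ 0.60000)
B(M) = 2 (B(M) = (2*M)/M = 2)
B((2 + 3)**2)*((g(4)*j + 6) - 28) = 2*((-4*3/5 + 6) - 28) = 2*((-12/5 + 6) - 28) = 2*(18/5 - 28) = 2*(-122/5) = -244/5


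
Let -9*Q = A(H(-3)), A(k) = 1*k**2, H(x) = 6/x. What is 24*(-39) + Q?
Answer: -8428/9 ≈ -936.44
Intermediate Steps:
A(k) = k**2
Q = -4/9 (Q = -(6/(-3))**2/9 = -(6*(-1/3))**2/9 = -1/9*(-2)**2 = -1/9*4 = -4/9 ≈ -0.44444)
24*(-39) + Q = 24*(-39) - 4/9 = -936 - 4/9 = -8428/9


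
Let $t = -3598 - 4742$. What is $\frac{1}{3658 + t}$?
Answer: $- \frac{1}{4682} \approx -0.00021358$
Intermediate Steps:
$t = -8340$
$\frac{1}{3658 + t} = \frac{1}{3658 - 8340} = \frac{1}{-4682} = - \frac{1}{4682}$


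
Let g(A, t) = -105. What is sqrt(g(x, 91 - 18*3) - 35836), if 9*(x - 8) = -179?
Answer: I*sqrt(35941) ≈ 189.58*I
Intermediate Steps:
x = -107/9 (x = 8 + (1/9)*(-179) = 8 - 179/9 = -107/9 ≈ -11.889)
sqrt(g(x, 91 - 18*3) - 35836) = sqrt(-105 - 35836) = sqrt(-35941) = I*sqrt(35941)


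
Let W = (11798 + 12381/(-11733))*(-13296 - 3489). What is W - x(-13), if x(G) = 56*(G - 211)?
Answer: -774374769451/3911 ≈ -1.9800e+8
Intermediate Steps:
W = -774423829035/3911 (W = (11798 + 12381*(-1/11733))*(-16785) = (11798 - 4127/3911)*(-16785) = (46137851/3911)*(-16785) = -774423829035/3911 ≈ -1.9801e+8)
x(G) = -11816 + 56*G (x(G) = 56*(-211 + G) = -11816 + 56*G)
W - x(-13) = -774423829035/3911 - (-11816 + 56*(-13)) = -774423829035/3911 - (-11816 - 728) = -774423829035/3911 - 1*(-12544) = -774423829035/3911 + 12544 = -774374769451/3911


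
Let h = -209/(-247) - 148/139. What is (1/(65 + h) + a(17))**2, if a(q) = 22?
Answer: 6641583574129/13703043600 ≈ 484.68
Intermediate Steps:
h = -395/1807 (h = -209*(-1/247) - 148*1/139 = 11/13 - 148/139 = -395/1807 ≈ -0.21859)
(1/(65 + h) + a(17))**2 = (1/(65 - 395/1807) + 22)**2 = (1/(117060/1807) + 22)**2 = (1807/117060 + 22)**2 = (2577127/117060)**2 = 6641583574129/13703043600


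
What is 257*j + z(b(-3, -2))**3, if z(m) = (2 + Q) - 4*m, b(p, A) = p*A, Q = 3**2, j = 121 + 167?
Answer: 71819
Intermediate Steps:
j = 288
Q = 9
b(p, A) = A*p
z(m) = 11 - 4*m (z(m) = (2 + 9) - 4*m = 11 - 4*m)
257*j + z(b(-3, -2))**3 = 257*288 + (11 - (-8)*(-3))**3 = 74016 + (11 - 4*6)**3 = 74016 + (11 - 24)**3 = 74016 + (-13)**3 = 74016 - 2197 = 71819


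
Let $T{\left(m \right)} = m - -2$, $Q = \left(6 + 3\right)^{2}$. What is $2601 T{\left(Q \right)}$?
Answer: $215883$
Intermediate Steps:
$Q = 81$ ($Q = 9^{2} = 81$)
$T{\left(m \right)} = 2 + m$ ($T{\left(m \right)} = m + 2 = 2 + m$)
$2601 T{\left(Q \right)} = 2601 \left(2 + 81\right) = 2601 \cdot 83 = 215883$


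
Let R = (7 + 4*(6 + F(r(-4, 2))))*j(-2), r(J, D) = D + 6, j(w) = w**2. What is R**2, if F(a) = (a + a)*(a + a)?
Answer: 17808400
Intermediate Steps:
r(J, D) = 6 + D
F(a) = 4*a**2 (F(a) = (2*a)*(2*a) = 4*a**2)
R = 4220 (R = (7 + 4*(6 + 4*(6 + 2)**2))*(-2)**2 = (7 + 4*(6 + 4*8**2))*4 = (7 + 4*(6 + 4*64))*4 = (7 + 4*(6 + 256))*4 = (7 + 4*262)*4 = (7 + 1048)*4 = 1055*4 = 4220)
R**2 = 4220**2 = 17808400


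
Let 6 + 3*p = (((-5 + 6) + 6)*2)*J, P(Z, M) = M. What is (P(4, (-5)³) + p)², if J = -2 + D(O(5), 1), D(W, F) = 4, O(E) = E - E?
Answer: 124609/9 ≈ 13845.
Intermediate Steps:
O(E) = 0
J = 2 (J = -2 + 4 = 2)
p = 22/3 (p = -2 + ((((-5 + 6) + 6)*2)*2)/3 = -2 + (((1 + 6)*2)*2)/3 = -2 + ((7*2)*2)/3 = -2 + (14*2)/3 = -2 + (⅓)*28 = -2 + 28/3 = 22/3 ≈ 7.3333)
(P(4, (-5)³) + p)² = ((-5)³ + 22/3)² = (-125 + 22/3)² = (-353/3)² = 124609/9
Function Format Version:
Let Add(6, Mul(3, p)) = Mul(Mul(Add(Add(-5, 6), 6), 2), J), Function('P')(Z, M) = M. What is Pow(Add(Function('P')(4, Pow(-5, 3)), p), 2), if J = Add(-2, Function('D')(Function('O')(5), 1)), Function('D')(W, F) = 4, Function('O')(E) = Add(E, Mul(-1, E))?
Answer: Rational(124609, 9) ≈ 13845.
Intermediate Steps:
Function('O')(E) = 0
J = 2 (J = Add(-2, 4) = 2)
p = Rational(22, 3) (p = Add(-2, Mul(Rational(1, 3), Mul(Mul(Add(Add(-5, 6), 6), 2), 2))) = Add(-2, Mul(Rational(1, 3), Mul(Mul(Add(1, 6), 2), 2))) = Add(-2, Mul(Rational(1, 3), Mul(Mul(7, 2), 2))) = Add(-2, Mul(Rational(1, 3), Mul(14, 2))) = Add(-2, Mul(Rational(1, 3), 28)) = Add(-2, Rational(28, 3)) = Rational(22, 3) ≈ 7.3333)
Pow(Add(Function('P')(4, Pow(-5, 3)), p), 2) = Pow(Add(Pow(-5, 3), Rational(22, 3)), 2) = Pow(Add(-125, Rational(22, 3)), 2) = Pow(Rational(-353, 3), 2) = Rational(124609, 9)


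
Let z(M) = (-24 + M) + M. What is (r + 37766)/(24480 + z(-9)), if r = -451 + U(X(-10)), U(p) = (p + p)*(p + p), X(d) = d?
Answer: 37715/24438 ≈ 1.5433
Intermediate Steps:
z(M) = -24 + 2*M
U(p) = 4*p² (U(p) = (2*p)*(2*p) = 4*p²)
r = -51 (r = -451 + 4*(-10)² = -451 + 4*100 = -451 + 400 = -51)
(r + 37766)/(24480 + z(-9)) = (-51 + 37766)/(24480 + (-24 + 2*(-9))) = 37715/(24480 + (-24 - 18)) = 37715/(24480 - 42) = 37715/24438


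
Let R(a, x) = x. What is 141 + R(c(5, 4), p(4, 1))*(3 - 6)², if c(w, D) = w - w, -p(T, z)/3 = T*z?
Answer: 33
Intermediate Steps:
p(T, z) = -3*T*z
c(w, D) = 0
141 + R(c(5, 4), p(4, 1))*(3 - 6)² = 141 + (-3*4*1)*(3 - 6)² = 141 - 12*(-3)² = 141 - 12*9 = 141 - 108 = 33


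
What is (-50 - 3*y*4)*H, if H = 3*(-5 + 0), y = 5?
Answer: 1650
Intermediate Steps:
H = -15 (H = 3*(-5) = -15)
(-50 - 3*y*4)*H = (-50 - 3*5*4)*(-15) = (-50 - 15*4)*(-15) = (-50 - 60)*(-15) = -110*(-15) = 1650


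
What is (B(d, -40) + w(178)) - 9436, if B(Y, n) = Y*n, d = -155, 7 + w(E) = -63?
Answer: -3306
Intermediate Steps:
w(E) = -70 (w(E) = -7 - 63 = -70)
(B(d, -40) + w(178)) - 9436 = (-155*(-40) - 70) - 9436 = (6200 - 70) - 9436 = 6130 - 9436 = -3306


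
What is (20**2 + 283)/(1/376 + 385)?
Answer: 256808/144761 ≈ 1.7740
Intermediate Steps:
(20**2 + 283)/(1/376 + 385) = (400 + 283)/(1/376 + 385) = 683/(144761/376) = 683*(376/144761) = 256808/144761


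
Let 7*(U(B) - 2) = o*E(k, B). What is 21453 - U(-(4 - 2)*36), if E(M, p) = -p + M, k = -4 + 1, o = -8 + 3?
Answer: 150502/7 ≈ 21500.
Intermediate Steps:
o = -5
k = -3
E(M, p) = M - p
U(B) = 29/7 + 5*B/7 (U(B) = 2 + (-5*(-3 - B))/7 = 2 + (15 + 5*B)/7 = 2 + (15/7 + 5*B/7) = 29/7 + 5*B/7)
21453 - U(-(4 - 2)*36) = 21453 - (29/7 + 5*(-(4 - 2)*36)/7) = 21453 - (29/7 + 5*(-1*2*36)/7) = 21453 - (29/7 + 5*(-2*36)/7) = 21453 - (29/7 + (5/7)*(-72)) = 21453 - (29/7 - 360/7) = 21453 - 1*(-331/7) = 21453 + 331/7 = 150502/7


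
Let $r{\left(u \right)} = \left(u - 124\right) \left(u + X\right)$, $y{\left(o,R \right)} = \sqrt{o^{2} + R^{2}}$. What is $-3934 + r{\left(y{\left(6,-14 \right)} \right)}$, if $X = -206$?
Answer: $21842 - 660 \sqrt{58} \approx 16816.0$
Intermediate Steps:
$y{\left(o,R \right)} = \sqrt{R^{2} + o^{2}}$
$r{\left(u \right)} = \left(-206 + u\right) \left(-124 + u\right)$ ($r{\left(u \right)} = \left(u - 124\right) \left(u - 206\right) = \left(-124 + u\right) \left(-206 + u\right) = \left(-206 + u\right) \left(-124 + u\right)$)
$-3934 + r{\left(y{\left(6,-14 \right)} \right)} = -3934 + \left(25544 + \left(\sqrt{\left(-14\right)^{2} + 6^{2}}\right)^{2} - 330 \sqrt{\left(-14\right)^{2} + 6^{2}}\right) = -3934 + \left(25544 + \left(\sqrt{196 + 36}\right)^{2} - 330 \sqrt{196 + 36}\right) = -3934 + \left(25544 + \left(\sqrt{232}\right)^{2} - 330 \sqrt{232}\right) = -3934 + \left(25544 + \left(2 \sqrt{58}\right)^{2} - 330 \cdot 2 \sqrt{58}\right) = -3934 + \left(25544 + 232 - 660 \sqrt{58}\right) = -3934 + \left(25776 - 660 \sqrt{58}\right) = 21842 - 660 \sqrt{58}$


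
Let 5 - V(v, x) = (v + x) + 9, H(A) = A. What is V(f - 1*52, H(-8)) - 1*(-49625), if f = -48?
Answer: 49729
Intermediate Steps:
V(v, x) = -4 - v - x (V(v, x) = 5 - ((v + x) + 9) = 5 - (9 + v + x) = 5 + (-9 - v - x) = -4 - v - x)
V(f - 1*52, H(-8)) - 1*(-49625) = (-4 - (-48 - 1*52) - 1*(-8)) - 1*(-49625) = (-4 - (-48 - 52) + 8) + 49625 = (-4 - 1*(-100) + 8) + 49625 = (-4 + 100 + 8) + 49625 = 104 + 49625 = 49729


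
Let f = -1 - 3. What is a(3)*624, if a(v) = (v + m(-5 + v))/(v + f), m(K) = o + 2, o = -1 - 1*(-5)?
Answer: -5616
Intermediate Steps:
f = -4
o = 4 (o = -1 + 5 = 4)
m(K) = 6 (m(K) = 4 + 2 = 6)
a(v) = (6 + v)/(-4 + v) (a(v) = (v + 6)/(v - 4) = (6 + v)/(-4 + v))
a(3)*624 = ((6 + 3)/(-4 + 3))*624 = (9/(-1))*624 = -1*9*624 = -9*624 = -5616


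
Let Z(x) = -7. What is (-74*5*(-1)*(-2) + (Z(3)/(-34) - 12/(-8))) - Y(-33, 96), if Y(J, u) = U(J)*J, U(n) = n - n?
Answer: -12551/17 ≈ -738.29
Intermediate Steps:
U(n) = 0
Y(J, u) = 0 (Y(J, u) = 0*J = 0)
(-74*5*(-1)*(-2) + (Z(3)/(-34) - 12/(-8))) - Y(-33, 96) = (-74*5*(-1)*(-2) + (-7/(-34) - 12/(-8))) - 1*0 = (-(-370)*(-2) + (-7*(-1/34) - 12*(-⅛))) + 0 = (-74*10 + (7/34 + 3/2)) + 0 = (-740 + 29/17) + 0 = -12551/17 + 0 = -12551/17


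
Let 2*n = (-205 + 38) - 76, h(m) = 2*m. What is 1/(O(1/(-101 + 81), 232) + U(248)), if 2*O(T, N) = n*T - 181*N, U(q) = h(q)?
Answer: -80/1639757 ≈ -4.8788e-5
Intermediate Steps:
n = -243/2 (n = ((-205 + 38) - 76)/2 = (-167 - 76)/2 = (½)*(-243) = -243/2 ≈ -121.50)
U(q) = 2*q
O(T, N) = -243*T/4 - 181*N/2 (O(T, N) = (-243*T/2 - 181*N)/2 = (-181*N - 243*T/2)/2 = -243*T/4 - 181*N/2)
1/(O(1/(-101 + 81), 232) + U(248)) = 1/((-243/(4*(-101 + 81)) - 181/2*232) + 2*248) = 1/((-243/4/(-20) - 20996) + 496) = 1/((-243/4*(-1/20) - 20996) + 496) = 1/((243/80 - 20996) + 496) = 1/(-1679437/80 + 496) = 1/(-1639757/80) = -80/1639757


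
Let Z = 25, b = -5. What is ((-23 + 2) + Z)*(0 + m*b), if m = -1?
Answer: 20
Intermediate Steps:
((-23 + 2) + Z)*(0 + m*b) = ((-23 + 2) + 25)*(0 - 1*(-5)) = (-21 + 25)*(0 + 5) = 4*5 = 20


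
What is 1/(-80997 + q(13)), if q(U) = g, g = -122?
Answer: -1/81119 ≈ -1.2328e-5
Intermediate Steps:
q(U) = -122
1/(-80997 + q(13)) = 1/(-80997 - 122) = 1/(-81119) = -1/81119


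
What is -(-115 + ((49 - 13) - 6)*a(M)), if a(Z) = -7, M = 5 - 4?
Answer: 325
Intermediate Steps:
M = 1
-(-115 + ((49 - 13) - 6)*a(M)) = -(-115 + ((49 - 13) - 6)*(-7)) = -(-115 + (36 - 6)*(-7)) = -(-115 + 30*(-7)) = -(-115 - 210) = -1*(-325) = 325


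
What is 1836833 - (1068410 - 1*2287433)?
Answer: 3055856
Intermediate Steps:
1836833 - (1068410 - 1*2287433) = 1836833 - (1068410 - 2287433) = 1836833 - 1*(-1219023) = 1836833 + 1219023 = 3055856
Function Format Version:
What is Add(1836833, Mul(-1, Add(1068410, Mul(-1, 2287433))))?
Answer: 3055856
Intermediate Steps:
Add(1836833, Mul(-1, Add(1068410, Mul(-1, 2287433)))) = Add(1836833, Mul(-1, Add(1068410, -2287433))) = Add(1836833, Mul(-1, -1219023)) = Add(1836833, 1219023) = 3055856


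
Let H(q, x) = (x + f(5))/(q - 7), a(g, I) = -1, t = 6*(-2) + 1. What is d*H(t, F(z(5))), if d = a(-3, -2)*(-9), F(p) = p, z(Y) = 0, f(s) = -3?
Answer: 3/2 ≈ 1.5000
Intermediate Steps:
t = -11 (t = -12 + 1 = -11)
d = 9 (d = -1*(-9) = 9)
H(q, x) = (-3 + x)/(-7 + q) (H(q, x) = (x - 3)/(q - 7) = (-3 + x)/(-7 + q))
d*H(t, F(z(5))) = 9*((-3 + 0)/(-7 - 11)) = 9*(-3/(-18)) = 9*(-1/18*(-3)) = 9*(1/6) = 3/2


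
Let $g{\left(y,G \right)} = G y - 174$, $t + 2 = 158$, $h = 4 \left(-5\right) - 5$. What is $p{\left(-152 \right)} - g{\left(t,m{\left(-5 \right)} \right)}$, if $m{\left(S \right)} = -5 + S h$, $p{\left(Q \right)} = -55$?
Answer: $-18601$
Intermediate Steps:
$h = -25$ ($h = -20 - 5 = -25$)
$t = 156$ ($t = -2 + 158 = 156$)
$m{\left(S \right)} = -5 - 25 S$ ($m{\left(S \right)} = -5 + S \left(-25\right) = -5 - 25 S$)
$g{\left(y,G \right)} = -174 + G y$
$p{\left(-152 \right)} - g{\left(t,m{\left(-5 \right)} \right)} = -55 - \left(-174 + \left(-5 - -125\right) 156\right) = -55 - \left(-174 + \left(-5 + 125\right) 156\right) = -55 - \left(-174 + 120 \cdot 156\right) = -55 - \left(-174 + 18720\right) = -55 - 18546 = -18601$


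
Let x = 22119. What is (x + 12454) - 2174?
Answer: 32399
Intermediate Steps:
(x + 12454) - 2174 = (22119 + 12454) - 2174 = 34573 - 2174 = 32399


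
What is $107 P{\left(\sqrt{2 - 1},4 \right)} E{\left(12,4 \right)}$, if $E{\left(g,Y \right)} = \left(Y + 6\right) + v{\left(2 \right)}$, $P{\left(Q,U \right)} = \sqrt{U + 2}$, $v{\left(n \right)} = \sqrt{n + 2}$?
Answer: $1284 \sqrt{6} \approx 3145.1$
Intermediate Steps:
$v{\left(n \right)} = \sqrt{2 + n}$
$P{\left(Q,U \right)} = \sqrt{2 + U}$
$E{\left(g,Y \right)} = 8 + Y$ ($E{\left(g,Y \right)} = \left(Y + 6\right) + \sqrt{2 + 2} = \left(6 + Y\right) + \sqrt{4} = \left(6 + Y\right) + 2 = 8 + Y$)
$107 P{\left(\sqrt{2 - 1},4 \right)} E{\left(12,4 \right)} = 107 \sqrt{2 + 4} \left(8 + 4\right) = 107 \sqrt{6} \cdot 12 = 1284 \sqrt{6}$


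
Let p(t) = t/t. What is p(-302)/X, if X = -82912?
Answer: -1/82912 ≈ -1.2061e-5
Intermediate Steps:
p(t) = 1
p(-302)/X = 1/(-82912) = 1*(-1/82912) = -1/82912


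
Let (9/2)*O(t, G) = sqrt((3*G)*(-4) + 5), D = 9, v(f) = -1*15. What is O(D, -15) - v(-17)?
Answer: 15 + 2*sqrt(185)/9 ≈ 18.023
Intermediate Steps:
v(f) = -15
O(t, G) = 2*sqrt(5 - 12*G)/9 (O(t, G) = 2*sqrt((3*G)*(-4) + 5)/9 = 2*sqrt(-12*G + 5)/9 = 2*sqrt(5 - 12*G)/9)
O(D, -15) - v(-17) = 2*sqrt(5 - 12*(-15))/9 - 1*(-15) = 2*sqrt(5 + 180)/9 + 15 = 2*sqrt(185)/9 + 15 = 15 + 2*sqrt(185)/9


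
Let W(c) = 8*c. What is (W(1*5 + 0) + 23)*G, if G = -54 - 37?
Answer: -5733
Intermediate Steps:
G = -91
(W(1*5 + 0) + 23)*G = (8*(1*5 + 0) + 23)*(-91) = (8*(5 + 0) + 23)*(-91) = (8*5 + 23)*(-91) = (40 + 23)*(-91) = 63*(-91) = -5733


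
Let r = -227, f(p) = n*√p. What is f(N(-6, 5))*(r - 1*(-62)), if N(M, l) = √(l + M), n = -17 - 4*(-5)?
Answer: -495*(-1)^(¼) ≈ -350.02 - 350.02*I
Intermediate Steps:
n = 3 (n = -17 + 20 = 3)
N(M, l) = √(M + l)
f(p) = 3*√p
f(N(-6, 5))*(r - 1*(-62)) = (3*√(√(-6 + 5)))*(-227 - 1*(-62)) = (3*√(√(-1)))*(-227 + 62) = (3*√I)*(-165) = -495*√I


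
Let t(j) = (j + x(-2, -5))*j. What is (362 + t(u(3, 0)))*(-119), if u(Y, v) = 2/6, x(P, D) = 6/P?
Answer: -386750/9 ≈ -42972.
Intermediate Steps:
u(Y, v) = 1/3 (u(Y, v) = 2*(1/6) = 1/3)
t(j) = j*(-3 + j) (t(j) = (j + 6/(-2))*j = (j + 6*(-1/2))*j = (j - 3)*j = (-3 + j)*j = j*(-3 + j))
(362 + t(u(3, 0)))*(-119) = (362 + (-3 + 1/3)/3)*(-119) = (362 + (1/3)*(-8/3))*(-119) = (362 - 8/9)*(-119) = (3250/9)*(-119) = -386750/9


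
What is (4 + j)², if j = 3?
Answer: 49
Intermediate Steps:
(4 + j)² = (4 + 3)² = 7² = 49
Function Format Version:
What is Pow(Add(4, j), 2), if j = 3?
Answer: 49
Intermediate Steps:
Pow(Add(4, j), 2) = Pow(Add(4, 3), 2) = Pow(7, 2) = 49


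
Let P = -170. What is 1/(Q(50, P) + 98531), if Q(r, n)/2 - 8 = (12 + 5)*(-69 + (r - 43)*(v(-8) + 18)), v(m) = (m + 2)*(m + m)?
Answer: 1/123333 ≈ 8.1081e-6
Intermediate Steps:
v(m) = 2*m*(2 + m) (v(m) = (2 + m)*(2*m) = 2*m*(2 + m))
Q(r, n) = -168998 + 3876*r (Q(r, n) = 16 + 2*((12 + 5)*(-69 + (r - 43)*(2*(-8)*(2 - 8) + 18))) = 16 + 2*(17*(-69 + (-43 + r)*(2*(-8)*(-6) + 18))) = 16 + 2*(17*(-69 + (-43 + r)*(96 + 18))) = 16 + 2*(17*(-69 + (-43 + r)*114)) = 16 + 2*(17*(-69 + (-4902 + 114*r))) = 16 + 2*(17*(-4971 + 114*r)) = 16 + 2*(-84507 + 1938*r) = 16 + (-169014 + 3876*r) = -168998 + 3876*r)
1/(Q(50, P) + 98531) = 1/((-168998 + 3876*50) + 98531) = 1/((-168998 + 193800) + 98531) = 1/(24802 + 98531) = 1/123333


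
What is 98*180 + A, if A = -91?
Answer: 17549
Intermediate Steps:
98*180 + A = 98*180 - 91 = 17640 - 91 = 17549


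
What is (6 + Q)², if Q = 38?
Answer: 1936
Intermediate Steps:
(6 + Q)² = (6 + 38)² = 44² = 1936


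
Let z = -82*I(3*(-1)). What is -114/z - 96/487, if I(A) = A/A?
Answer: 23823/19967 ≈ 1.1931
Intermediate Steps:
I(A) = 1
z = -82 (z = -82*1 = -82)
-114/z - 96/487 = -114/(-82) - 96/487 = -114*(-1/82) - 96*1/487 = 57/41 - 96/487 = 23823/19967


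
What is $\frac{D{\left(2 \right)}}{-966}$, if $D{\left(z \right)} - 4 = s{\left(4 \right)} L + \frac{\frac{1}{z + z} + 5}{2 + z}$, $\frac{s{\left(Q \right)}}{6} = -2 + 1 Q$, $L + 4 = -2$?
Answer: $\frac{1067}{15456} \approx 0.069035$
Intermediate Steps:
$L = -6$ ($L = -4 - 2 = -6$)
$s{\left(Q \right)} = -12 + 6 Q$ ($s{\left(Q \right)} = 6 \left(-2 + 1 Q\right) = 6 \left(-2 + Q\right) = -12 + 6 Q$)
$D{\left(z \right)} = -68 + \frac{5 + \frac{1}{2 z}}{2 + z}$ ($D{\left(z \right)} = 4 + \left(\left(-12 + 6 \cdot 4\right) \left(-6\right) + \frac{\frac{1}{z + z} + 5}{2 + z}\right) = 4 + \left(\left(-12 + 24\right) \left(-6\right) + \frac{\frac{1}{2 z} + 5}{2 + z}\right) = 4 + \left(12 \left(-6\right) + \frac{\frac{1}{2 z} + 5}{2 + z}\right) = 4 + \left(-72 + \frac{5 + \frac{1}{2 z}}{2 + z}\right) = -68 + \frac{5 + \frac{1}{2 z}}{2 + z}$)
$\frac{D{\left(2 \right)}}{-966} = \frac{\frac{1}{2} \cdot \frac{1}{2} \frac{1}{2 + 2} \left(1 - 524 - 136 \cdot 2^{2}\right)}{-966} = \frac{1}{2} \cdot \frac{1}{2} \cdot \frac{1}{4} \left(1 - 524 - 544\right) \left(- \frac{1}{966}\right) = \frac{1}{2} \cdot \frac{1}{2} \cdot \frac{1}{4} \left(-1067\right) \left(- \frac{1}{966}\right) = \left(- \frac{1067}{16}\right) \left(- \frac{1}{966}\right) = \frac{1067}{15456}$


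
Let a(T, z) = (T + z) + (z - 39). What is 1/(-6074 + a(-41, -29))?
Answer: -1/6212 ≈ -0.00016098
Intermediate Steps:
a(T, z) = -39 + T + 2*z (a(T, z) = (T + z) + (-39 + z) = -39 + T + 2*z)
1/(-6074 + a(-41, -29)) = 1/(-6074 + (-39 - 41 + 2*(-29))) = 1/(-6074 + (-39 - 41 - 58)) = 1/(-6074 - 138) = 1/(-6212) = -1/6212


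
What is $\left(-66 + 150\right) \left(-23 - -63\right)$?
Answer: $3360$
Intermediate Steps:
$\left(-66 + 150\right) \left(-23 - -63\right) = 84 \left(-23 + 63\right) = 84 \cdot 40 = 3360$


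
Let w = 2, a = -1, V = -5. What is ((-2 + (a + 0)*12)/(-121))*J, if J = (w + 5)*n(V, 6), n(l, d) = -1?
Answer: -98/121 ≈ -0.80992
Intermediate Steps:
J = -7 (J = (2 + 5)*(-1) = 7*(-1) = -7)
((-2 + (a + 0)*12)/(-121))*J = ((-2 + (-1 + 0)*12)/(-121))*(-7) = ((-2 - 1*12)*(-1/121))*(-7) = ((-2 - 12)*(-1/121))*(-7) = -14*(-1/121)*(-7) = (14/121)*(-7) = -98/121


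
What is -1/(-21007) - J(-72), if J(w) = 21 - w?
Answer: -1953650/21007 ≈ -93.000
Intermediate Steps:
-1/(-21007) - J(-72) = -1/(-21007) - (21 - 1*(-72)) = -1*(-1/21007) - (21 + 72) = 1/21007 - 1*93 = 1/21007 - 93 = -1953650/21007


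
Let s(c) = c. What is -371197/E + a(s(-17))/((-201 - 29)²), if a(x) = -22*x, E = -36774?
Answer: 2456259347/243168075 ≈ 10.101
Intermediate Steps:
-371197/E + a(s(-17))/((-201 - 29)²) = -371197/(-36774) + (-22*(-17))/((-201 - 29)²) = -371197*(-1/36774) + 374/((-230)²) = 371197/36774 + 374/52900 = 371197/36774 + 374*(1/52900) = 371197/36774 + 187/26450 = 2456259347/243168075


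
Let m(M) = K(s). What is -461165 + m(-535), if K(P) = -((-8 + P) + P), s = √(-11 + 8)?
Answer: -461157 - 2*I*√3 ≈ -4.6116e+5 - 3.4641*I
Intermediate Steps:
s = I*√3 (s = √(-3) = I*√3 ≈ 1.732*I)
K(P) = 8 - 2*P (K(P) = -(-8 + 2*P) = 8 - 2*P)
m(M) = 8 - 2*I*√3
-461165 + m(-535) = -461165 + (8 - 2*I*√3) = -461157 - 2*I*√3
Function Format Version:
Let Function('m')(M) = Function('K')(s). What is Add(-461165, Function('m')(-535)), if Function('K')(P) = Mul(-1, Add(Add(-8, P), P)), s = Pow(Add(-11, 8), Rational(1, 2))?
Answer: Add(-461157, Mul(-2, I, Pow(3, Rational(1, 2)))) ≈ Add(-4.6116e+5, Mul(-3.4641, I))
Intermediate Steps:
s = Mul(I, Pow(3, Rational(1, 2))) (s = Pow(-3, Rational(1, 2)) = Mul(I, Pow(3, Rational(1, 2))) ≈ Mul(1.7320, I))
Function('K')(P) = Add(8, Mul(-2, P)) (Function('K')(P) = Mul(-1, Add(-8, Mul(2, P))) = Add(8, Mul(-2, P)))
Function('m')(M) = Add(8, Mul(-2, I, Pow(3, Rational(1, 2)))) (Function('m')(M) = Add(8, Mul(-2, Mul(I, Pow(3, Rational(1, 2))))) = Add(8, Mul(-2, I, Pow(3, Rational(1, 2)))))
Add(-461165, Function('m')(-535)) = Add(-461165, Add(8, Mul(-2, I, Pow(3, Rational(1, 2))))) = Add(-461157, Mul(-2, I, Pow(3, Rational(1, 2))))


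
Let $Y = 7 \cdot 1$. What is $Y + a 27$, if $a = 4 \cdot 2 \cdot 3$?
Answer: $655$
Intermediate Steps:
$Y = 7$
$a = 24$ ($a = 8 \cdot 3 = 24$)
$Y + a 27 = 7 + 24 \cdot 27 = 7 + 648 = 655$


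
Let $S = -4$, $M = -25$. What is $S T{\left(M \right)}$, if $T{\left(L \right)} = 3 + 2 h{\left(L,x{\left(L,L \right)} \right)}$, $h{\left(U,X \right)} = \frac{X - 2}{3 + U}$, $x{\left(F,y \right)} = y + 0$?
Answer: $- \frac{240}{11} \approx -21.818$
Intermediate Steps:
$x{\left(F,y \right)} = y$
$h{\left(U,X \right)} = \frac{-2 + X}{3 + U}$
$T{\left(L \right)} = 3 + \frac{2 \left(-2 + L\right)}{3 + L}$ ($T{\left(L \right)} = 3 + 2 \frac{-2 + L}{3 + L} = 3 + \frac{2 \left(-2 + L\right)}{3 + L}$)
$S T{\left(M \right)} = - 4 \frac{5 \left(1 - 25\right)}{3 - 25} = - 4 \cdot 5 \frac{1}{-22} \left(-24\right) = - 4 \cdot 5 \left(- \frac{1}{22}\right) \left(-24\right) = \left(-4\right) \frac{60}{11} = - \frac{240}{11}$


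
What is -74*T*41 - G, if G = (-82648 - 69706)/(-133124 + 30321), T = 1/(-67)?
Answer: 301696584/6887801 ≈ 43.802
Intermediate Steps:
T = -1/67 ≈ -0.014925
G = 152354/102803 (G = -152354/(-102803) = -152354*(-1/102803) = 152354/102803 ≈ 1.4820)
-74*T*41 - G = -74*(-1/67)*41 - 1*152354/102803 = (74/67)*41 - 152354/102803 = 3034/67 - 152354/102803 = 301696584/6887801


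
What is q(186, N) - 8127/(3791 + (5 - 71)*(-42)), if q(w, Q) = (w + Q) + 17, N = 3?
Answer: 1343851/6563 ≈ 204.76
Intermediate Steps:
q(w, Q) = 17 + Q + w (q(w, Q) = (Q + w) + 17 = 17 + Q + w)
q(186, N) - 8127/(3791 + (5 - 71)*(-42)) = (17 + 3 + 186) - 8127/(3791 + (5 - 71)*(-42)) = 206 - 8127/(3791 - 66*(-42)) = 206 - 8127/(3791 + 2772) = 206 - 8127/6563 = 1343851/6563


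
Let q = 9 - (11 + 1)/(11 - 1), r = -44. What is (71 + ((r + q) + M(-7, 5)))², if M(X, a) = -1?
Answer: 28561/25 ≈ 1142.4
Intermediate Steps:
q = 39/5 (q = 9 - 12/10 = 9 - 1*6/5 = 9 - 6/5 = 39/5 ≈ 7.8000)
(71 + ((r + q) + M(-7, 5)))² = (71 + ((-44 + 39/5) - 1))² = (71 + (-181/5 - 1))² = (71 - 186/5)² = (169/5)² = 28561/25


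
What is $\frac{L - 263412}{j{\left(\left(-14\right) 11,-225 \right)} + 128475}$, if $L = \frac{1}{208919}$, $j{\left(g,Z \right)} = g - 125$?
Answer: $- \frac{55031771627}{26782580124} \approx -2.0548$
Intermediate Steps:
$j{\left(g,Z \right)} = -125 + g$
$L = \frac{1}{208919} \approx 4.7865 \cdot 10^{-6}$
$\frac{L - 263412}{j{\left(\left(-14\right) 11,-225 \right)} + 128475} = \frac{\frac{1}{208919} - 263412}{\left(-125 - 154\right) + 128475} = - \frac{55031771627}{208919 \left(\left(-125 - 154\right) + 128475\right)} = - \frac{55031771627}{208919 \left(-279 + 128475\right)} = - \frac{55031771627}{208919 \cdot 128196} = \left(- \frac{55031771627}{208919}\right) \frac{1}{128196} = - \frac{55031771627}{26782580124}$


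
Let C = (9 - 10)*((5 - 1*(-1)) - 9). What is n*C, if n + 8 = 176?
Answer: 504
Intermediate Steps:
n = 168 (n = -8 + 176 = 168)
C = 3 (C = -((5 + 1) - 9) = -(6 - 9) = -1*(-3) = 3)
n*C = 168*3 = 504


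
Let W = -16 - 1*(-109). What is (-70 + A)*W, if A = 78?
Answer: 744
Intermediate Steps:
W = 93 (W = -16 + 109 = 93)
(-70 + A)*W = (-70 + 78)*93 = 8*93 = 744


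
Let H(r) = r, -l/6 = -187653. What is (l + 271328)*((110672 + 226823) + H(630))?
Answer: 472443803750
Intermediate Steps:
l = 1125918 (l = -6*(-187653) = 1125918)
(l + 271328)*((110672 + 226823) + H(630)) = (1125918 + 271328)*((110672 + 226823) + 630) = 1397246*(337495 + 630) = 1397246*338125 = 472443803750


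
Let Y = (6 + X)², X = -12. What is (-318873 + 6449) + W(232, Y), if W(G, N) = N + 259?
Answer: -312129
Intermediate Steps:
Y = 36 (Y = (6 - 12)² = (-6)² = 36)
W(G, N) = 259 + N
(-318873 + 6449) + W(232, Y) = (-318873 + 6449) + (259 + 36) = -312424 + 295 = -312129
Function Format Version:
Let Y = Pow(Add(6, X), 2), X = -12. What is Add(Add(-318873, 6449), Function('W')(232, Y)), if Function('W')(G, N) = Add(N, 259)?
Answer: -312129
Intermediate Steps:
Y = 36 (Y = Pow(Add(6, -12), 2) = Pow(-6, 2) = 36)
Function('W')(G, N) = Add(259, N)
Add(Add(-318873, 6449), Function('W')(232, Y)) = Add(Add(-318873, 6449), Add(259, 36)) = Add(-312424, 295) = -312129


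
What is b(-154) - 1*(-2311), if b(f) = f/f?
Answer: 2312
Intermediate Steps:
b(f) = 1
b(-154) - 1*(-2311) = 1 - 1*(-2311) = 1 + 2311 = 2312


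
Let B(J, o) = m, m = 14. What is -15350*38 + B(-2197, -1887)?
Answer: -583286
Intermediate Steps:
B(J, o) = 14
-15350*38 + B(-2197, -1887) = -15350*38 + 14 = -583300 + 14 = -583286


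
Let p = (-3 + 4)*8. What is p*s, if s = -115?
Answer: -920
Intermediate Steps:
p = 8 (p = 1*8 = 8)
p*s = 8*(-115) = -920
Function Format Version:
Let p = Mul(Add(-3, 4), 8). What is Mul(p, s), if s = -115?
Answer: -920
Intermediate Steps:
p = 8 (p = Mul(1, 8) = 8)
Mul(p, s) = Mul(8, -115) = -920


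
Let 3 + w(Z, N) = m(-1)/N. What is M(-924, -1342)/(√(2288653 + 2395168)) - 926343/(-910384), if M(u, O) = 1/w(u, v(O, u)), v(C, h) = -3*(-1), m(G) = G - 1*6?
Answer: 926343/910384 - 3*√4683821/74941136 ≈ 1.0174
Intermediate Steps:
m(G) = -6 + G (m(G) = G - 6 = -6 + G)
v(C, h) = 3
w(Z, N) = -3 - 7/N (w(Z, N) = -3 + (-6 - 1)/N = -3 - 7/N)
M(u, O) = -3/16 (M(u, O) = 1/(-3 - 7/3) = 1/(-16/3) = -3/16)
M(-924, -1342)/(√(2288653 + 2395168)) - 926343/(-910384) = -3/(16*√(2288653 + 2395168)) - 926343/(-910384) = -3*√4683821/4683821/16 - 926343*(-1/910384) = -3*√4683821/74941136 + 926343/910384 = 926343/910384 - 3*√4683821/74941136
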